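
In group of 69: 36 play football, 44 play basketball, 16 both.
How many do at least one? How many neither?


|A∪B| = 36+44-16 = 64
Neither = 69-64 = 5

At least one: 64; Neither: 5


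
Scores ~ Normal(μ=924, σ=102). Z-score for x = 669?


z = (x - μ)/σ = (669 - 924)/102 = -2.5

z = -2.5


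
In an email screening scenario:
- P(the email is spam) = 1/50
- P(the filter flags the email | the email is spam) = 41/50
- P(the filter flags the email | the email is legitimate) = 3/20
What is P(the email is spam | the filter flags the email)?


Using Bayes' theorem:
P(A|B) = P(B|A)·P(A) / P(B)

P(the filter flags the email) = 41/50 × 1/50 + 3/20 × 49/50
= 41/2500 + 147/1000 = 817/5000

P(the email is spam|the filter flags the email) = (41/2500) / (817/5000) = 82/817

P(the email is spam|the filter flags the email) = 82/817 ≈ 10.04%


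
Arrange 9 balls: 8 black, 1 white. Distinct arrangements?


9!/(8!×1!) = 9

9


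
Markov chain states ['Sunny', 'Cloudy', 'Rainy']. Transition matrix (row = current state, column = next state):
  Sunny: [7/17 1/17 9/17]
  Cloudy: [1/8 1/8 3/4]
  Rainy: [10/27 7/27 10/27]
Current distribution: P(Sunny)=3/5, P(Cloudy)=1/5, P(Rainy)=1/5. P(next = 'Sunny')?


P(next=Sunny) = Σᵢ P(now=i)×P(i→Sunny)
= 3/5×7/17 + 1/5×1/8 + 1/5×10/27
= 21/85 + 1/40 + 2/27 = 1271/3672

P = 1271/3672 ≈ 0.3461


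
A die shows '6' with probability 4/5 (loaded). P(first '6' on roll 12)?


Geometric: P(X=12) = (1-p)^(k-1)×p = (1/5)^11×4/5 = 4/244140625

P(X=12) = 4/244140625 ≈ 0.00%


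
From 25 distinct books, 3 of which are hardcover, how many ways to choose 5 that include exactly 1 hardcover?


Choose 1 of the 3 hardcovers and 4 of the other 22 books:
C(3,1)×C(22,4) = 3×7315 = 21945

21945


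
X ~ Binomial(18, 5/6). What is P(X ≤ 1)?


P(X ≤ 1) = Σ P(X=i) for i=0..1
P(X=0) = 1/101559956668416
P(X=1) = 5/5642219814912
Sum = 91/101559956668416

P(X ≤ 1) = 91/101559956668416 ≈ 0.00%


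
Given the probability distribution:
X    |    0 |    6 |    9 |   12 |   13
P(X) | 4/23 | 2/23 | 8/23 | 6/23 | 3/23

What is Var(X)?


E[X] = 195/23
E[X²] = 2091/23
Var(X) = E[X²] - (E[X])² = 2091/23 - 38025/529 = 10068/529

Var(X) = 10068/529 ≈ 19.0321


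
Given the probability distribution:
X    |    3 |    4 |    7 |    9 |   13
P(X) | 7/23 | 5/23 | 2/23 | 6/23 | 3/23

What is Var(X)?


E[X] = 148/23
E[X²] = 1234/23
Var(X) = E[X²] - (E[X])² = 1234/23 - 21904/529 = 6478/529

Var(X) = 6478/529 ≈ 12.2457


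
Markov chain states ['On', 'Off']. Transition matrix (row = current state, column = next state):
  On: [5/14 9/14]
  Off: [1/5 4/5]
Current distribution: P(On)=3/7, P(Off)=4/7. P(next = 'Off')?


P(next=Off) = Σᵢ P(now=i)×P(i→Off)
= 3/7×9/14 + 4/7×4/5
= 27/98 + 16/35 = 359/490

P = 359/490 ≈ 0.7327


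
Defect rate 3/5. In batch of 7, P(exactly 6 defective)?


Binomial: P(X=6) = C(7,6)×p^6×(1-p)^1
= 7 × 729/15625 × 2/5 = 10206/78125

P(X=6) = 10206/78125 ≈ 13.06%


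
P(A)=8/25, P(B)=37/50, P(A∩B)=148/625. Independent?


P(A)×P(B) = 148/625
P(A∩B) = 148/625
Equal ✓ → Independent

Yes, independent


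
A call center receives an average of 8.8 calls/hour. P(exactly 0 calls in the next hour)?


Poisson(λ=8.8): P(X=0) = e^(-λ)×λ^k/k!
= e^(-8.8) × 8.8^0 / 0!
≈ 0.0001507330751 × 1 / 1 ≈ 0.000151

P(X=0) ≈ 0.000151 ≈ 0.02%


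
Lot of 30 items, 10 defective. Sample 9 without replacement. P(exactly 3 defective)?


Hypergeometric: C(10,3)×C(20,6)/C(30,9)
= 120×38760/14307150 = 31008/95381

P(X=3) = 31008/95381 ≈ 32.51%


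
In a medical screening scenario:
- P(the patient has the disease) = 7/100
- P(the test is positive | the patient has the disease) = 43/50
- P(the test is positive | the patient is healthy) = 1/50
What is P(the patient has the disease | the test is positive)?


Using Bayes' theorem:
P(A|B) = P(B|A)·P(A) / P(B)

P(the test is positive) = 43/50 × 7/100 + 1/50 × 93/100
= 301/5000 + 93/5000 = 197/2500

P(the patient has the disease|the test is positive) = (301/5000) / (197/2500) = 301/394

P(the patient has the disease|the test is positive) = 301/394 ≈ 76.40%


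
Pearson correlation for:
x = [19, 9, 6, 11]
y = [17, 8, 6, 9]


n=4, Σx=45, Σy=40, Σxy=530, Σx²=599, Σy²=470
r = (4×530 - 45×40)/√((4×599 - 45²)(4×470 - 40²))
= 320/√(371×280) = 320/√103880 ≈ 320/322.3042 ≈ 0.9929

r ≈ 0.9929


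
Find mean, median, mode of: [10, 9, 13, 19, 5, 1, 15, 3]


Sorted: [1, 3, 5, 9, 10, 13, 15, 19]
Mean = 75/8
Median = 19/2
Freq: {10: 1, 9: 1, 13: 1, 19: 1, 5: 1, 1: 1, 15: 1, 3: 1}
Mode: No mode

Mean=75/8, Median=19/2, Mode=No mode


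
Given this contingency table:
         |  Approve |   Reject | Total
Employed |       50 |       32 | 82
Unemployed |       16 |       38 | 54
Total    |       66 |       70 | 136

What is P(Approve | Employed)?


P(Approve | Employed) = 50/(50+32) = 50/82 = 25/41

P(Approve|Employed) = 25/41 ≈ 60.98%


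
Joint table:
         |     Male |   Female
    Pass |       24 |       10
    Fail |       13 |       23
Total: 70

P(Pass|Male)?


P(Pass|Male) = 24/(24+13) = 24/37

P = 24/37 ≈ 64.86%


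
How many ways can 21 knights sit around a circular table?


Circular arrangements of 21 distinct objects: fix one position to break rotational symmetry.
(n-1)! = 20! = 2432902008176640000

2432902008176640000


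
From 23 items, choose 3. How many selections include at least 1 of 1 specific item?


Complement: C(23,3) - C(22,3) = 1771 - 1540 = 231

231


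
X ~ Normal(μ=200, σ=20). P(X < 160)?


z = (160-200)/20 = -2.0
P(Z < -2.0) = 0.0228

P(X < 160) ≈ 0.0228


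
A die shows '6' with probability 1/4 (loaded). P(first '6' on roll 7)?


Geometric: P(X=7) = (1-p)^(k-1)×p = (3/4)^6×1/4 = 729/16384

P(X=7) = 729/16384 ≈ 4.45%


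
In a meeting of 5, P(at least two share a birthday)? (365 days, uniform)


P(all different) = Π(365-i)/365 for i=0..4
= 0.972864
P(match) = 1 - 0.972864 = 0.027136

P ≈ 0.0271 ≈ 2.71%


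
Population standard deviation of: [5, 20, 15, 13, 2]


Mean = 55/5 = 11
  (5-11)²=36
  (20-11)²=81
  (15-11)²=16
  (13-11)²=4
  (2-11)²=81
Σ(x-μ)² = 218
σ² = 218/5

σ = √(218/5) ≈ 6.6030


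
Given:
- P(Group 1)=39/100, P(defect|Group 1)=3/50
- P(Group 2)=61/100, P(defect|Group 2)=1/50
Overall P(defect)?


P(B) = Σ P(B|Aᵢ)×P(Aᵢ)
  3/50×39/100 = 117/5000
  1/50×61/100 = 61/5000
Sum = 89/2500

P(defect) = 89/2500 ≈ 3.56%


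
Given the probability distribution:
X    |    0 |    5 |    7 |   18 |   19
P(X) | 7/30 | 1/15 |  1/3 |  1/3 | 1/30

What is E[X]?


E[X] = Σ x·P(X=x)
= (0)×(7/30) + (5)×(1/15) + (7)×(1/3) + (18)×(1/3) + (19)×(1/30)
= 93/10

E[X] = 93/10


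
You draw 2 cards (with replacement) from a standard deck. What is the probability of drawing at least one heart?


P(not a heart) = 39/52 = 3/4
P(none in 2 draws) = (3/4)^2 = 9/16
P(≥1 heart) = 1 - 9/16 = 7/16

P = 7/16 ≈ 43.75%


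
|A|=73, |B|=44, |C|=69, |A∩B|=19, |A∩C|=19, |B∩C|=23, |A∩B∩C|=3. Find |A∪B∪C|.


|A∪B∪C| = 73+44+69-19-19-23+3 = 128

|A∪B∪C| = 128


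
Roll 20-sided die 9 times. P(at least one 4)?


P(no 4)^9 = (19/20)^9 = 322687697779/512000000000
P(≥1) = 1 - 322687697779/512000000000 = 189312302221/512000000000

P = 189312302221/512000000000 ≈ 36.98%


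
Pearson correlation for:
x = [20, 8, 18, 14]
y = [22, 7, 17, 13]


n=4, Σx=60, Σy=59, Σxy=984, Σx²=984, Σy²=991
r = (4×984 - 60×59)/√((4×984 - 60²)(4×991 - 59²))
= 396/√(336×483) = 396/√162288 ≈ 396/402.8498 ≈ 0.9830

r ≈ 0.9830


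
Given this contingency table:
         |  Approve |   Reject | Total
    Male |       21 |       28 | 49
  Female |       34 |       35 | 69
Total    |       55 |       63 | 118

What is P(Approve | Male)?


P(Approve | Male) = 21/(21+28) = 21/49 = 3/7

P(Approve|Male) = 3/7 ≈ 42.86%


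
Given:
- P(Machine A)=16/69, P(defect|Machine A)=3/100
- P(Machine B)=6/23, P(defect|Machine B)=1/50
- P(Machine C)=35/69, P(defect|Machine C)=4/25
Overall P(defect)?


P(B) = Σ P(B|Aᵢ)×P(Aᵢ)
  3/100×16/69 = 4/575
  1/50×6/23 = 3/575
  4/25×35/69 = 28/345
Sum = 7/75

P(defect) = 7/75 ≈ 9.33%


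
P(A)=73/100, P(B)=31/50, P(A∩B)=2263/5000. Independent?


P(A)×P(B) = 2263/5000
P(A∩B) = 2263/5000
Equal ✓ → Independent

Yes, independent


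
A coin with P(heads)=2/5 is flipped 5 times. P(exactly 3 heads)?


Binomial: P(X=3) = C(5,3)×p^3×(1-p)^2
= 10 × 8/125 × 9/25 = 144/625

P(X=3) = 144/625 ≈ 23.04%


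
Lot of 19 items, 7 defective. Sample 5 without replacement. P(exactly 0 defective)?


Hypergeometric: C(7,0)×C(12,5)/C(19,5)
= 1×792/11628 = 22/323

P(X=0) = 22/323 ≈ 6.81%


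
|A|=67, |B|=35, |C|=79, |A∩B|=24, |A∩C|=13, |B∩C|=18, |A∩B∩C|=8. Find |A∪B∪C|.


|A∪B∪C| = 67+35+79-24-13-18+8 = 134

|A∪B∪C| = 134


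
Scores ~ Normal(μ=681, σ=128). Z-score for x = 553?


z = (x - μ)/σ = (553 - 681)/128 = -1.0

z = -1.0


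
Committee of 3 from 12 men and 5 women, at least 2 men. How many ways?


Count by #men:
  2M,1W: C(12,2)×C(5,1)=330
  3M,0W: C(12,3)×C(5,0)=220
Total = 550

550


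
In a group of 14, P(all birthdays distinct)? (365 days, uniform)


P(all different) = Π(365-i)/365 for i=0..13
= (365/365)×(364/365)×...×(352/365)
= 0.776897

P ≈ 0.7769 ≈ 77.69%


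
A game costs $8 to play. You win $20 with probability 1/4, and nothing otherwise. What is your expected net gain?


E[gain] = (20-8)×1/4 + (-8)×3/4
= 3 - 6 = -3

Expected net gain = $-3 ≈ $-3.00


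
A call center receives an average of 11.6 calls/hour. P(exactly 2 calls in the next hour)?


Poisson(λ=11.6): P(X=2) = e^(-λ)×λ^k/k!
= e^(-11.6) × 11.6^2 / 2!
≈ 9.166087736e-06 × 134.56 / 2 ≈ 0.000617

P(X=2) ≈ 0.000617 ≈ 0.06%


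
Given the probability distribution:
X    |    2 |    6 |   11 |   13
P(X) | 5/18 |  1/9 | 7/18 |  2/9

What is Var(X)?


E[X] = 151/18
E[X²] = 1615/18
Var(X) = E[X²] - (E[X])² = 1615/18 - 22801/324 = 6269/324

Var(X) = 6269/324 ≈ 19.3488


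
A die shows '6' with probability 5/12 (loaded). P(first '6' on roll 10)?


Geometric: P(X=10) = (1-p)^(k-1)×p = (7/12)^9×5/12 = 201768035/61917364224

P(X=10) = 201768035/61917364224 ≈ 0.33%


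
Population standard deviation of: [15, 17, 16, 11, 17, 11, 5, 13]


Mean = 105/8
  (15-105/8)²=225/64
  (17-105/8)²=961/64
  (16-105/8)²=529/64
  (11-105/8)²=289/64
  (17-105/8)²=961/64
  (11-105/8)²=289/64
  (5-105/8)²=4225/64
  (13-105/8)²=1/64
Σ(x-μ)² = 935/8
σ² = (935/8)/8 = 935/64

σ = √(935/64) ≈ 3.8222


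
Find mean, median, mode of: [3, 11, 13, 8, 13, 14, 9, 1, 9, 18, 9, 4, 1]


Sorted: [1, 1, 3, 4, 8, 9, 9, 9, 11, 13, 13, 14, 18]
Mean = 113/13
Median = 9
Freq: {3: 1, 11: 1, 13: 2, 8: 1, 14: 1, 9: 3, 1: 2, 18: 1, 4: 1}
Mode: [9]

Mean=113/13, Median=9, Mode=9


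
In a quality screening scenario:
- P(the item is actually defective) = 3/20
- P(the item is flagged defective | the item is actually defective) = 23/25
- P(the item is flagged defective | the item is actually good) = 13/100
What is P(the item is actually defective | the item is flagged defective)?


Using Bayes' theorem:
P(A|B) = P(B|A)·P(A) / P(B)

P(the item is flagged defective) = 23/25 × 3/20 + 13/100 × 17/20
= 69/500 + 221/2000 = 497/2000

P(the item is actually defective|the item is flagged defective) = (69/500) / (497/2000) = 276/497

P(the item is actually defective|the item is flagged defective) = 276/497 ≈ 55.53%


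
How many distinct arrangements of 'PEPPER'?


Letters: 6, freq: {'P': 3, 'E': 2, 'R': 1}
6!/(3!×2!×1!) = 720/12 = 60

60


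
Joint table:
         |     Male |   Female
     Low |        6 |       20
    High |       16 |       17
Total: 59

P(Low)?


P(Low) = (6+20)/59 = 26/59

P(Low) = 26/59 ≈ 44.07%


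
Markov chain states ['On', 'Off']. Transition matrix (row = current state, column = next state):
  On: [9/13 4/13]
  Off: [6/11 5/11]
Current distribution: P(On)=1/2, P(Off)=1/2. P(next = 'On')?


P(next=On) = Σᵢ P(now=i)×P(i→On)
= 1/2×9/13 + 1/2×6/11
= 9/26 + 3/11 = 177/286

P = 177/286 ≈ 0.6189


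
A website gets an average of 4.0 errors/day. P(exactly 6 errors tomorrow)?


Poisson(λ=4.0): P(X=6) = e^(-λ)×λ^k/k!
= e^(-4.0) × 4.0^6 / 6!
≈ 0.01831563889 × 4096 / 720 ≈ 0.104196

P(X=6) ≈ 0.104196 ≈ 10.42%


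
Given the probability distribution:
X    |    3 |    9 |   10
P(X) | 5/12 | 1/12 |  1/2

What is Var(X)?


E[X] = 7
E[X²] = 121/2
Var(X) = E[X²] - (E[X])² = 121/2 - 49 = 23/2

Var(X) = 23/2 ≈ 11.5000


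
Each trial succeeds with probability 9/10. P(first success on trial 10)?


Geometric: P(X=10) = (1-p)^(k-1)×p = (1/10)^9×9/10 = 9/10000000000

P(X=10) = 9/10000000000 ≈ 0.00%


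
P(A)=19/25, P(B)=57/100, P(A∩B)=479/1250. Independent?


P(A)×P(B) = 1083/2500
P(A∩B) = 479/1250
Not equal → NOT independent

No, not independent


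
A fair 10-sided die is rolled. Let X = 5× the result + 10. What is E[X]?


E[die] = (1+10)/2 = 11/2
E[X] = 5×11/2 + 10 = 75/2

E[X] = 75/2


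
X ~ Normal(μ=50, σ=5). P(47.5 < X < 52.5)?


z₁=(47.5-50)/5=-0.5, z₂=(52.5-50)/5=0.5
P = Φ(0.5) - Φ(-0.5) = 0.691462 - 0.308538 = 0.382924 ≈ 0.3829

P(47.5 < X < 52.5) ≈ 0.3829


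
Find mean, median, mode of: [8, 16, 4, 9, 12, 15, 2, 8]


Sorted: [2, 4, 8, 8, 9, 12, 15, 16]
Mean = 74/8 = 37/4
Median = 17/2
Freq: {8: 2, 16: 1, 4: 1, 9: 1, 12: 1, 15: 1, 2: 1}
Mode: [8]

Mean=37/4, Median=17/2, Mode=8


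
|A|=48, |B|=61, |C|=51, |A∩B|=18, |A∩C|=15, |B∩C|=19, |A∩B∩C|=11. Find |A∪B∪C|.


|A∪B∪C| = 48+61+51-18-15-19+11 = 119

|A∪B∪C| = 119


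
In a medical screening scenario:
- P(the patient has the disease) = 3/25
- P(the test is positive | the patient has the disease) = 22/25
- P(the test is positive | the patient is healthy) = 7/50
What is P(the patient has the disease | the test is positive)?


Using Bayes' theorem:
P(A|B) = P(B|A)·P(A) / P(B)

P(the test is positive) = 22/25 × 3/25 + 7/50 × 22/25
= 66/625 + 77/625 = 143/625

P(the patient has the disease|the test is positive) = (66/625) / (143/625) = 6/13

P(the patient has the disease|the test is positive) = 6/13 ≈ 46.15%


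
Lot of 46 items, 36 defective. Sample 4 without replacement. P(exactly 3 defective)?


Hypergeometric: C(36,3)×C(10,1)/C(46,4)
= 7140×10/163185 = 4760/10879

P(X=3) = 4760/10879 ≈ 43.75%


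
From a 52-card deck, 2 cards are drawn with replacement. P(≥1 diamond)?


P(not a diamond) = 39/52 = 3/4
P(none in 2 draws) = (3/4)^2 = 9/16
P(≥1 diamond) = 1 - 9/16 = 7/16

P = 7/16 ≈ 43.75%


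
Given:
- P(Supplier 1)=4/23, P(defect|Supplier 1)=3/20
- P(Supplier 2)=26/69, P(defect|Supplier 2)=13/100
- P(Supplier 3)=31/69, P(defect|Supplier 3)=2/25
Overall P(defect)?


P(B) = Σ P(B|Aᵢ)×P(Aᵢ)
  3/20×4/23 = 3/115
  13/100×26/69 = 169/3450
  2/25×31/69 = 62/1725
Sum = 383/3450

P(defect) = 383/3450 ≈ 11.10%


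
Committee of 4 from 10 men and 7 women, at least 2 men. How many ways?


Count by #men:
  2M,2W: C(10,2)×C(7,2)=945
  3M,1W: C(10,3)×C(7,1)=840
  4M,0W: C(10,4)×C(7,0)=210
Total = 1995

1995


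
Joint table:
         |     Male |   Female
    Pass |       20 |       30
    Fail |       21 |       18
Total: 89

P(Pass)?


P(Pass) = (20+30)/89 = 50/89

P(Pass) = 50/89 ≈ 56.18%


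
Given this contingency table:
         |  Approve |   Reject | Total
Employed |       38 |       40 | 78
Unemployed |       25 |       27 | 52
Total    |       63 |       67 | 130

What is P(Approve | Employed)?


P(Approve | Employed) = 38/(38+40) = 38/78 = 19/39

P(Approve|Employed) = 19/39 ≈ 48.72%


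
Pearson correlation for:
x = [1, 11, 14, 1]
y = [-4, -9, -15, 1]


n=4, Σx=27, Σy=-27, Σxy=-312, Σx²=319, Σy²=323
r = (4×(-312) - 27×(-27))/√((4×319 - 27²)(4×323 - (-27)²))
= -519/√(547×563) = -519/√307961 ≈ -519/554.9423 ≈ -0.9352

r ≈ -0.9352


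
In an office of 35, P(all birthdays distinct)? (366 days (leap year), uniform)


P(all different) = Π(366-i)/366 for i=0..34
= (366/366)×(365/366)×...×(332/366)
= 0.186502

P ≈ 0.1865 ≈ 18.65%


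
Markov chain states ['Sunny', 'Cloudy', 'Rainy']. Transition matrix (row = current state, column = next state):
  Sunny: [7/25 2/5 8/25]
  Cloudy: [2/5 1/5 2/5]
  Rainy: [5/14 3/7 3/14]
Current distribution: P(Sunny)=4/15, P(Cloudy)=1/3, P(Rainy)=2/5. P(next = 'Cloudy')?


P(next=Cloudy) = Σᵢ P(now=i)×P(i→Cloudy)
= 4/15×2/5 + 1/3×1/5 + 2/5×3/7
= 8/75 + 1/15 + 6/35 = 181/525

P = 181/525 ≈ 0.3448


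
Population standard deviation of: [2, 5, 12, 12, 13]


Mean = 44/5
  (2-44/5)²=1156/25
  (5-44/5)²=361/25
  (12-44/5)²=256/25
  (12-44/5)²=256/25
  (13-44/5)²=441/25
Σ(x-μ)² = 494/5
σ² = (494/5)/5 = 494/25

σ = √(494/25) ≈ 4.4452


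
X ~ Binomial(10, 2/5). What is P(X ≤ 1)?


P(X ≤ 1) = Σ P(X=i) for i=0..1
P(X=0) = 59049/9765625
P(X=1) = 78732/1953125
Sum = 452709/9765625

P(X ≤ 1) = 452709/9765625 ≈ 4.64%


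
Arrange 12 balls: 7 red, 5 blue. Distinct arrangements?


12!/(7!×5!) = 792

792


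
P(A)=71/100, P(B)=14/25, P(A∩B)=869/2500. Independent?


P(A)×P(B) = 497/1250
P(A∩B) = 869/2500
Not equal → NOT independent

No, not independent


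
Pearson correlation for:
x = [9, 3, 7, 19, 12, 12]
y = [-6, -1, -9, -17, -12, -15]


n=6, Σx=62, Σy=-60, Σxy=-767, Σx²=788, Σy²=776
r = (6×(-767) - 62×(-60))/√((6×788 - 62²)(6×776 - (-60)²))
= -882/√(884×1056) = -882/√933504 ≈ -882/966.1801 ≈ -0.9129

r ≈ -0.9129


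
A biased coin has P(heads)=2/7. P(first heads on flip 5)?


Geometric: P(X=5) = (1-p)^(k-1)×p = (5/7)^4×2/7 = 1250/16807

P(X=5) = 1250/16807 ≈ 7.44%


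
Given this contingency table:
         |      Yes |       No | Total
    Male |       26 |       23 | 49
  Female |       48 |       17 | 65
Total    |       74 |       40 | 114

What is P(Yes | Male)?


P(Yes | Male) = 26/(26+23) = 26/49

P(Yes|Male) = 26/49 ≈ 53.06%


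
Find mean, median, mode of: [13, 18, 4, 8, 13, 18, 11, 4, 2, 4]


Sorted: [2, 4, 4, 4, 8, 11, 13, 13, 18, 18]
Mean = 95/10 = 19/2
Median = 19/2
Freq: {13: 2, 18: 2, 4: 3, 8: 1, 11: 1, 2: 1}
Mode: [4]

Mean=19/2, Median=19/2, Mode=4


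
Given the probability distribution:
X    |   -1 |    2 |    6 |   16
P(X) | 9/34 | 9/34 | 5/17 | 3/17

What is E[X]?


E[X] = Σ x·P(X=x)
= (-1)×(9/34) + (2)×(9/34) + (6)×(5/17) + (16)×(3/17)
= 165/34

E[X] = 165/34


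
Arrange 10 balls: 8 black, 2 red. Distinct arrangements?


10!/(8!×2!) = 45

45


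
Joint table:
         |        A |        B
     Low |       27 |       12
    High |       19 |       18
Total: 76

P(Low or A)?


P(Low∨A) = P(Low) + P(A) - P(Low∧A)
= (39 + 46 - 27)/76 = 58/76 = 29/38

P = 29/38 ≈ 76.32%


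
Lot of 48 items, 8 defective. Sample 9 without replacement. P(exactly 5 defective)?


Hypergeometric: C(8,5)×C(40,4)/C(48,9)
= 56×91390/1677106640 = 63973/20963833

P(X=5) = 63973/20963833 ≈ 0.31%


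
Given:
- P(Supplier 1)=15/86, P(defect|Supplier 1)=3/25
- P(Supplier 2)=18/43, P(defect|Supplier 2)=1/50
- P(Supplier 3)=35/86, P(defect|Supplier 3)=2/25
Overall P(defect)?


P(B) = Σ P(B|Aᵢ)×P(Aᵢ)
  3/25×15/86 = 9/430
  1/50×18/43 = 9/1075
  2/25×35/86 = 7/215
Sum = 133/2150

P(defect) = 133/2150 ≈ 6.19%


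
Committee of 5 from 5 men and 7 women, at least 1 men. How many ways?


Count by #men:
  1M,4W: C(5,1)×C(7,4)=175
  2M,3W: C(5,2)×C(7,3)=350
  3M,2W: C(5,3)×C(7,2)=210
  4M,1W: C(5,4)×C(7,1)=35
  5M,0W: C(5,5)×C(7,0)=1
Total = 771

771


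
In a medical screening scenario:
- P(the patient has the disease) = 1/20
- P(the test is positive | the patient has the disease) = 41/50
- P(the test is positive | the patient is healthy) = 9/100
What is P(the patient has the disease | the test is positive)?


Using Bayes' theorem:
P(A|B) = P(B|A)·P(A) / P(B)

P(the test is positive) = 41/50 × 1/20 + 9/100 × 19/20
= 41/1000 + 171/2000 = 253/2000

P(the patient has the disease|the test is positive) = (41/1000) / (253/2000) = 82/253

P(the patient has the disease|the test is positive) = 82/253 ≈ 32.41%


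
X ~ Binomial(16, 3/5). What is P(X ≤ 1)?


P(X ≤ 1) = Σ P(X=i) for i=0..1
P(X=0) = 65536/152587890625
P(X=1) = 1572864/152587890625
Sum = 65536/6103515625

P(X ≤ 1) = 65536/6103515625 ≈ 0.00%


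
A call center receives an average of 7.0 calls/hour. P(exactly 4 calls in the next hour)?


Poisson(λ=7.0): P(X=4) = e^(-λ)×λ^k/k!
= e^(-7.0) × 7.0^4 / 4!
≈ 0.0009118819656 × 2401 / 24 ≈ 0.091226

P(X=4) ≈ 0.091226 ≈ 9.12%


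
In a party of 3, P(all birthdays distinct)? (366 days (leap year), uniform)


P(all different) = Π(366-i)/366 for i=0..2
= (366/366)×(365/366)×...×(364/366)
= 0.991818

P ≈ 0.9918 ≈ 99.18%


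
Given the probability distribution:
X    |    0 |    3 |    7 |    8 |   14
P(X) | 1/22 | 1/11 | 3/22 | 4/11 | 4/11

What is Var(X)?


E[X] = 203/22
E[X²] = 2245/22
Var(X) = E[X²] - (E[X])² = 2245/22 - 41209/484 = 8181/484

Var(X) = 8181/484 ≈ 16.9029


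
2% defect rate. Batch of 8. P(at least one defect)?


P(all good) = (49/50)^8 = 33232930569601/39062500000000
P(≥1 defect) = 5829569430399/39062500000000

P = 5829569430399/39062500000000 ≈ 14.92%


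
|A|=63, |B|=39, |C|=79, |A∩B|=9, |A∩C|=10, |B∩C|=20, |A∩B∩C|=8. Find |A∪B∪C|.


|A∪B∪C| = 63+39+79-9-10-20+8 = 150

|A∪B∪C| = 150


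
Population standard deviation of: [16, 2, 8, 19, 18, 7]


Mean = 70/6 = 35/3
  (16-35/3)²=169/9
  (2-35/3)²=841/9
  (8-35/3)²=121/9
  (19-35/3)²=484/9
  (18-35/3)²=361/9
  (7-35/3)²=196/9
Σ(x-μ)² = 724/3
σ² = (724/3)/6 = 362/9

σ = √(362/9) ≈ 6.3421


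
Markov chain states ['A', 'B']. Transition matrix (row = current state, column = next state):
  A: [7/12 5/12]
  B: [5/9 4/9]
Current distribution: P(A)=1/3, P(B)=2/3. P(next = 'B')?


P(next=B) = Σᵢ P(now=i)×P(i→B)
= 1/3×5/12 + 2/3×4/9
= 5/36 + 8/27 = 47/108

P = 47/108 ≈ 0.4352


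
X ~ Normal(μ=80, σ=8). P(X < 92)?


z = (92-80)/8 = 1.5
P(Z < 1.5) = 0.9332

P(X < 92) ≈ 0.9332


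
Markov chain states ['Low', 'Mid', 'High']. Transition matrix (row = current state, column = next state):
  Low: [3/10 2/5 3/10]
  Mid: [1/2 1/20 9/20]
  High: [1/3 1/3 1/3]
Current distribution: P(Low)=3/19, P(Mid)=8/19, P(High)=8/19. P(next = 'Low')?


P(next=Low) = Σᵢ P(now=i)×P(i→Low)
= 3/19×3/10 + 8/19×1/2 + 8/19×1/3
= 9/190 + 4/19 + 8/57 = 227/570

P = 227/570 ≈ 0.3982


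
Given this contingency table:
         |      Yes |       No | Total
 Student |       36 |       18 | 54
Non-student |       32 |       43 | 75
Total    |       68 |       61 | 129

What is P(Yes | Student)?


P(Yes | Student) = 36/(36+18) = 36/54 = 2/3

P(Yes|Student) = 2/3 ≈ 66.67%


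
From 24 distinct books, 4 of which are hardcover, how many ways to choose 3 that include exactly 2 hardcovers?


Choose 2 of the 4 hardcovers and 1 of the other 20 books:
C(4,2)×C(20,1) = 6×20 = 120

120


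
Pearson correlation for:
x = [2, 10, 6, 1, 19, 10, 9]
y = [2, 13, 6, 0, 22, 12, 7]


n=7, Σx=57, Σy=62, Σxy=771, Σx²=683, Σy²=886
r = (7×771 - 57×62)/√((7×683 - 57²)(7×886 - 62²))
= 1863/√(1532×2358) = 1863/√3612456 ≈ 1863/1900.6462 ≈ 0.9802

r ≈ 0.9802


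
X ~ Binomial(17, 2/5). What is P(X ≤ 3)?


P(X ≤ 3) = Σ P(X=i) for i=0..3
P(X=0) = 129140163/762939453125
P(X=1) = 1463588514/762939453125
P(X=2) = 7805805408/762939453125
P(X=3) = 5203870272/152587890625
Sum = 7083577089/152587890625

P(X ≤ 3) = 7083577089/152587890625 ≈ 4.64%


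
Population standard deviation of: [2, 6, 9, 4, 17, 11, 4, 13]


Mean = 66/8 = 33/4
  (2-33/4)²=625/16
  (6-33/4)²=81/16
  (9-33/4)²=9/16
  (4-33/4)²=289/16
  (17-33/4)²=1225/16
  (11-33/4)²=121/16
  (4-33/4)²=289/16
  (13-33/4)²=361/16
Σ(x-μ)² = 375/2
σ² = (375/2)/8 = 375/16

σ = √(375/16) ≈ 4.8412


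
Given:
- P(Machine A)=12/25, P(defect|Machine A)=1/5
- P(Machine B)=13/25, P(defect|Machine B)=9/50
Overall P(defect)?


P(B) = Σ P(B|Aᵢ)×P(Aᵢ)
  1/5×12/25 = 12/125
  9/50×13/25 = 117/1250
Sum = 237/1250

P(defect) = 237/1250 ≈ 18.96%


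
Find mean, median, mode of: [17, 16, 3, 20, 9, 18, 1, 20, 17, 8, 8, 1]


Sorted: [1, 1, 3, 8, 8, 9, 16, 17, 17, 18, 20, 20]
Mean = 138/12 = 23/2
Median = 25/2
Freq: {17: 2, 16: 1, 3: 1, 20: 2, 9: 1, 18: 1, 1: 2, 8: 2}
Mode: [1, 8, 17, 20]

Mean=23/2, Median=25/2, Mode=[1, 8, 17, 20]


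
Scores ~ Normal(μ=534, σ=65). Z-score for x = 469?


z = (x - μ)/σ = (469 - 534)/65 = -1.0

z = -1.0


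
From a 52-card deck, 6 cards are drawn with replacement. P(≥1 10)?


P(not a 10) = 48/52 = 12/13
P(none in 6 draws) = (12/13)^6 = 2985984/4826809
P(≥1 10) = 1 - 2985984/4826809 = 1840825/4826809

P = 1840825/4826809 ≈ 38.14%


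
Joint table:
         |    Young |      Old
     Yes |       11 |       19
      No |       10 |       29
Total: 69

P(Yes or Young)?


P(Yes∨Young) = P(Yes) + P(Young) - P(Yes∧Young)
= (30 + 21 - 11)/69 = 40/69

P = 40/69 ≈ 57.97%


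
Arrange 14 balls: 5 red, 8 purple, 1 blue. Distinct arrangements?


14!/(5!×8!×1!) = 18018

18018


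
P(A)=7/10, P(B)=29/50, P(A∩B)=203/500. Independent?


P(A)×P(B) = 203/500
P(A∩B) = 203/500
Equal ✓ → Independent

Yes, independent


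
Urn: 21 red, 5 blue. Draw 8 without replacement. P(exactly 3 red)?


Hypergeometric: C(21,3)×C(5,5)/C(26,8)
= 1330×1/1562275 = 14/16445

P(X=3) = 14/16445 ≈ 0.09%


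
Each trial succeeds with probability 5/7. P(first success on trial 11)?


Geometric: P(X=11) = (1-p)^(k-1)×p = (2/7)^10×5/7 = 5120/1977326743

P(X=11) = 5120/1977326743 ≈ 0.00%


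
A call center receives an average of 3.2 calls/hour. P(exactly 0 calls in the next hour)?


Poisson(λ=3.2): P(X=0) = e^(-λ)×λ^k/k!
= e^(-3.2) × 3.2^0 / 0!
≈ 0.04076220398 × 1 / 1 ≈ 0.040762

P(X=0) ≈ 0.040762 ≈ 4.08%


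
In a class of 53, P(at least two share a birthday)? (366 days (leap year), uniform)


P(all different) = Π(366-i)/366 for i=0..52
= 0.019079
P(match) = 1 - 0.019079 = 0.980921

P ≈ 0.9809 ≈ 98.09%


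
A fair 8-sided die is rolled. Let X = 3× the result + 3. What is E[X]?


E[die] = (1+8)/2 = 9/2
E[X] = 3×9/2 + 3 = 33/2

E[X] = 33/2


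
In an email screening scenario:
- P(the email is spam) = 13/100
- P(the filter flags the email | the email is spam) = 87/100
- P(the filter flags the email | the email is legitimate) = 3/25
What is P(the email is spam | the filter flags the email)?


Using Bayes' theorem:
P(A|B) = P(B|A)·P(A) / P(B)

P(the filter flags the email) = 87/100 × 13/100 + 3/25 × 87/100
= 1131/10000 + 261/2500 = 87/400

P(the email is spam|the filter flags the email) = (1131/10000) / (87/400) = 13/25

P(the email is spam|the filter flags the email) = 13/25 ≈ 52.00%


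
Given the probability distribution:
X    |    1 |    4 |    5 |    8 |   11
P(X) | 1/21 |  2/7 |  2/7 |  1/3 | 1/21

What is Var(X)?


E[X] = 122/21
E[X²] = 272/7
Var(X) = E[X²] - (E[X])² = 272/7 - 14884/441 = 2252/441

Var(X) = 2252/441 ≈ 5.1066


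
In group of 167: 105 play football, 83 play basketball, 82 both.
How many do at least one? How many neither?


|A∪B| = 105+83-82 = 106
Neither = 167-106 = 61

At least one: 106; Neither: 61


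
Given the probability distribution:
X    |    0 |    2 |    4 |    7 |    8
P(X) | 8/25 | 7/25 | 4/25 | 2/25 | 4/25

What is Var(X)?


E[X] = 76/25
E[X²] = 446/25
Var(X) = E[X²] - (E[X])² = 446/25 - 5776/625 = 5374/625

Var(X) = 5374/625 ≈ 8.5984


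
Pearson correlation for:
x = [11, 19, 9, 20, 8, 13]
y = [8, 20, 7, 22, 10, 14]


n=6, Σx=80, Σy=81, Σxy=1233, Σx²=1196, Σy²=1293
r = (6×1233 - 80×81)/√((6×1196 - 80²)(6×1293 - 81²))
= 918/√(776×1197) = 918/√928872 ≈ 918/963.7801 ≈ 0.9525

r ≈ 0.9525


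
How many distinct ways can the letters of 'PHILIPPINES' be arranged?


Letters: 11, freq: {'P': 3, 'H': 1, 'I': 3, 'L': 1, 'N': 1, 'E': 1, 'S': 1}
11!/(3!×1!×3!×1!×1!×1!×1!) = 39916800/36 = 1108800

1108800


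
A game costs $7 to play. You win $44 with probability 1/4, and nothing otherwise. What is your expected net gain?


E[gain] = (44-7)×1/4 + (-7)×3/4
= 37/4 - 21/4 = 4

Expected net gain = $4 ≈ $4.00


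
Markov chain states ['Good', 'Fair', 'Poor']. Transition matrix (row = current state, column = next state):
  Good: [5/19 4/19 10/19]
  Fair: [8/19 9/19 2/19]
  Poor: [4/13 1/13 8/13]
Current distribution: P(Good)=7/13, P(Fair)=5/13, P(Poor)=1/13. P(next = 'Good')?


P(next=Good) = Σᵢ P(now=i)×P(i→Good)
= 7/13×5/19 + 5/13×8/19 + 1/13×4/13
= 35/247 + 40/247 + 4/169 = 1051/3211

P = 1051/3211 ≈ 0.3273


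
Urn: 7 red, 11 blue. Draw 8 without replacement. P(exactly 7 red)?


Hypergeometric: C(7,7)×C(11,1)/C(18,8)
= 1×11/43758 = 1/3978

P(X=7) = 1/3978 ≈ 0.03%


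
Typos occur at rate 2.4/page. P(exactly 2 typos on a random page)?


Poisson(λ=2.4): P(X=2) = e^(-λ)×λ^k/k!
= e^(-2.4) × 2.4^2 / 2!
≈ 0.09071795329 × 5.76 / 2 ≈ 0.261268

P(X=2) ≈ 0.261268 ≈ 26.13%


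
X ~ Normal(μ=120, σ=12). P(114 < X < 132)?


z₁=(114-120)/12=-0.5, z₂=(132-120)/12=1.0
P = Φ(1.0) - Φ(-0.5) = 0.841345 - 0.308538 = 0.532807 ≈ 0.5328

P(114 < X < 132) ≈ 0.5328


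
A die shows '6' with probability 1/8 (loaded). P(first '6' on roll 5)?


Geometric: P(X=5) = (1-p)^(k-1)×p = (7/8)^4×1/8 = 2401/32768

P(X=5) = 2401/32768 ≈ 7.33%


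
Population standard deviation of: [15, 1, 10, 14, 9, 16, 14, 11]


Mean = 90/8 = 45/4
  (15-45/4)²=225/16
  (1-45/4)²=1681/16
  (10-45/4)²=25/16
  (14-45/4)²=121/16
  (9-45/4)²=81/16
  (16-45/4)²=361/16
  (14-45/4)²=121/16
  (11-45/4)²=1/16
Σ(x-μ)² = 327/2
σ² = (327/2)/8 = 327/16

σ = √(327/16) ≈ 4.5208


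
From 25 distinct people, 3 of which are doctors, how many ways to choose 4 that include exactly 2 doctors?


Choose 2 of the 3 doctors and 2 of the other 22 people:
C(3,2)×C(22,2) = 3×231 = 693

693


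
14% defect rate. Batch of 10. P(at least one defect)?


P(all good) = (43/50)^10 = 21611482313284249/97656250000000000
P(≥1 defect) = 76044767686715751/97656250000000000

P = 76044767686715751/97656250000000000 ≈ 77.87%


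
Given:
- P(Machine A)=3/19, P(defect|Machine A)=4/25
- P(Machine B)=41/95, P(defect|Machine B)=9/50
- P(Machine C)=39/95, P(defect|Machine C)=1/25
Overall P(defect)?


P(B) = Σ P(B|Aᵢ)×P(Aᵢ)
  4/25×3/19 = 12/475
  9/50×41/95 = 369/4750
  1/25×39/95 = 39/2375
Sum = 567/4750

P(defect) = 567/4750 ≈ 11.94%


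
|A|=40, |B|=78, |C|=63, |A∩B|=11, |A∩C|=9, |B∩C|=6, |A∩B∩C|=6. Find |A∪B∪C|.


|A∪B∪C| = 40+78+63-11-9-6+6 = 161

|A∪B∪C| = 161


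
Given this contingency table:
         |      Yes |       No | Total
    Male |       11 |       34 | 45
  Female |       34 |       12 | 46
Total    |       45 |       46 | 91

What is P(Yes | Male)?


P(Yes | Male) = 11/(11+34) = 11/45

P(Yes|Male) = 11/45 ≈ 24.44%


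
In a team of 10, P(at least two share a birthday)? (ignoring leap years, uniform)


P(all different) = Π(365-i)/365 for i=0..9
= 0.883052
P(match) = 1 - 0.883052 = 0.116948

P ≈ 0.1169 ≈ 11.69%


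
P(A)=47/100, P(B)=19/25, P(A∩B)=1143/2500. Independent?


P(A)×P(B) = 893/2500
P(A∩B) = 1143/2500
Not equal → NOT independent

No, not independent


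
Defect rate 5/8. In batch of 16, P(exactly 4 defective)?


Binomial: P(X=4) = C(16,4)×p^4×(1-p)^12
= 1820 × 625/4096 × 531441/68719476736 = 151128534375/70368744177664

P(X=4) = 151128534375/70368744177664 ≈ 0.21%


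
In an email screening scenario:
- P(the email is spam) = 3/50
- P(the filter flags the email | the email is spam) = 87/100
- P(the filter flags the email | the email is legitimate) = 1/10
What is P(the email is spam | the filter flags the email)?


Using Bayes' theorem:
P(A|B) = P(B|A)·P(A) / P(B)

P(the filter flags the email) = 87/100 × 3/50 + 1/10 × 47/50
= 261/5000 + 47/500 = 731/5000

P(the email is spam|the filter flags the email) = (261/5000) / (731/5000) = 261/731

P(the email is spam|the filter flags the email) = 261/731 ≈ 35.70%


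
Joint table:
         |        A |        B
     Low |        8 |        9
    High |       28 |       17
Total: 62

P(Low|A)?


P(Low|A) = 8/(8+28) = 8/36 = 2/9

P = 2/9 ≈ 22.22%


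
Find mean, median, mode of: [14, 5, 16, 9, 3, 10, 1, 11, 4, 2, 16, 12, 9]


Sorted: [1, 2, 3, 4, 5, 9, 9, 10, 11, 12, 14, 16, 16]
Mean = 112/13
Median = 9
Freq: {14: 1, 5: 1, 16: 2, 9: 2, 3: 1, 10: 1, 1: 1, 11: 1, 4: 1, 2: 1, 12: 1}
Mode: [9, 16]

Mean=112/13, Median=9, Mode=[9, 16]


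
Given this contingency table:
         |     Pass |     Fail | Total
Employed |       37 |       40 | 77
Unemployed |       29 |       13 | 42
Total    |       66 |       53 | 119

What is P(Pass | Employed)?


P(Pass | Employed) = 37/(37+40) = 37/77

P(Pass|Employed) = 37/77 ≈ 48.05%


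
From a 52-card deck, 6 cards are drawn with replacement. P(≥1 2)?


P(not a 2) = 48/52 = 12/13
P(none in 6 draws) = (12/13)^6 = 2985984/4826809
P(≥1 2) = 1 - 2985984/4826809 = 1840825/4826809

P = 1840825/4826809 ≈ 38.14%


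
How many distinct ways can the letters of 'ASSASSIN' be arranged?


Letters: 8, freq: {'A': 2, 'S': 4, 'I': 1, 'N': 1}
8!/(2!×4!×1!×1!) = 40320/48 = 840

840


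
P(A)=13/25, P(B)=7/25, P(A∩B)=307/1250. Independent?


P(A)×P(B) = 91/625
P(A∩B) = 307/1250
Not equal → NOT independent

No, not independent


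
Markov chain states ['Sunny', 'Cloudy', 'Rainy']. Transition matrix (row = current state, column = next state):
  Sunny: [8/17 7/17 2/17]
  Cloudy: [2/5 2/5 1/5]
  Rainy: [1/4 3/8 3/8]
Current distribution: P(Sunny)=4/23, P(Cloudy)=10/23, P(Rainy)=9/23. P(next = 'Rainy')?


P(next=Rainy) = Σᵢ P(now=i)×P(i→Rainy)
= 4/23×2/17 + 10/23×1/5 + 9/23×3/8
= 8/391 + 2/23 + 27/184 = 795/3128

P = 795/3128 ≈ 0.2542


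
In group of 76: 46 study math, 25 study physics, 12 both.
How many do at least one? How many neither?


|A∪B| = 46+25-12 = 59
Neither = 76-59 = 17

At least one: 59; Neither: 17


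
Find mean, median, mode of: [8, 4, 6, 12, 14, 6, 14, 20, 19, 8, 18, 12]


Sorted: [4, 6, 6, 8, 8, 12, 12, 14, 14, 18, 19, 20]
Mean = 141/12 = 47/4
Median = 12
Freq: {8: 2, 4: 1, 6: 2, 12: 2, 14: 2, 20: 1, 19: 1, 18: 1}
Mode: [6, 8, 12, 14]

Mean=47/4, Median=12, Mode=[6, 8, 12, 14]


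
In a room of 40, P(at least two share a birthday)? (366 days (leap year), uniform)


P(all different) = Π(366-i)/366 for i=0..39
= 0.109455
P(match) = 1 - 0.109455 = 0.890545

P ≈ 0.8905 ≈ 89.05%


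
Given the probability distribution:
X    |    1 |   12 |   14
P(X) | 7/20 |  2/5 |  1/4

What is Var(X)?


E[X] = 173/20
E[X²] = 2139/20
Var(X) = E[X²] - (E[X])² = 2139/20 - 29929/400 = 12851/400

Var(X) = 12851/400 ≈ 32.1275


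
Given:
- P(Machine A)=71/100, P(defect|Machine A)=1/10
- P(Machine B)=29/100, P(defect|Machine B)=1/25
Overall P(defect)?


P(B) = Σ P(B|Aᵢ)×P(Aᵢ)
  1/10×71/100 = 71/1000
  1/25×29/100 = 29/2500
Sum = 413/5000

P(defect) = 413/5000 ≈ 8.26%


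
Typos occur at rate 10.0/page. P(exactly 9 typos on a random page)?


Poisson(λ=10.0): P(X=9) = e^(-λ)×λ^k/k!
= e^(-10.0) × 10.0^9 / 9!
≈ 4.539992976e-05 × 1000000000 / 362880 ≈ 0.125110

P(X=9) ≈ 0.125110 ≈ 12.51%


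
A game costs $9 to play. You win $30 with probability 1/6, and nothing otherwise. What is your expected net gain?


E[gain] = (30-9)×1/6 + (-9)×5/6
= 7/2 - 15/2 = -4

Expected net gain = $-4 ≈ $-4.00


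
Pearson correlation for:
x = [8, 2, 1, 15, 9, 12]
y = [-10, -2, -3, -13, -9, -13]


n=6, Σx=47, Σy=-50, Σxy=-519, Σx²=519, Σy²=532
r = (6×(-519) - 47×(-50))/√((6×519 - 47²)(6×532 - (-50)²))
= -764/√(905×692) = -764/√626260 ≈ -764/791.3659 ≈ -0.9654

r ≈ -0.9654


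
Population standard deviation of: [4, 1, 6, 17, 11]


Mean = 39/5
  (4-39/5)²=361/25
  (1-39/5)²=1156/25
  (6-39/5)²=81/25
  (17-39/5)²=2116/25
  (11-39/5)²=256/25
Σ(x-μ)² = 794/5
σ² = (794/5)/5 = 794/25

σ = √(794/25) ≈ 5.6356


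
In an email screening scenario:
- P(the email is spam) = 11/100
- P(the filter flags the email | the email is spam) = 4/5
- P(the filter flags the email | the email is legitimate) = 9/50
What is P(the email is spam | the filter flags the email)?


Using Bayes' theorem:
P(A|B) = P(B|A)·P(A) / P(B)

P(the filter flags the email) = 4/5 × 11/100 + 9/50 × 89/100
= 11/125 + 801/5000 = 1241/5000

P(the email is spam|the filter flags the email) = (11/125) / (1241/5000) = 440/1241

P(the email is spam|the filter flags the email) = 440/1241 ≈ 35.46%


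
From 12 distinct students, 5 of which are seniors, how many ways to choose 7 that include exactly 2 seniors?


Choose 2 of the 5 seniors and 5 of the other 7 students:
C(5,2)×C(7,5) = 10×21 = 210

210


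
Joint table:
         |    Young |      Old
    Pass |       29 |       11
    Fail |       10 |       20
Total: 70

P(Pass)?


P(Pass) = (29+11)/70 = 40/70 = 4/7

P(Pass) = 4/7 ≈ 57.14%


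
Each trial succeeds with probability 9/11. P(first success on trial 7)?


Geometric: P(X=7) = (1-p)^(k-1)×p = (2/11)^6×9/11 = 576/19487171

P(X=7) = 576/19487171 ≈ 0.00%


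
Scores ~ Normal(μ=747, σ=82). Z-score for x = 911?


z = (x - μ)/σ = (911 - 747)/82 = 2.0

z = 2.0


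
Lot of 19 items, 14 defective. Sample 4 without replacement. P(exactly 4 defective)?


Hypergeometric: C(14,4)×C(5,0)/C(19,4)
= 1001×1/3876 = 1001/3876

P(X=4) = 1001/3876 ≈ 25.83%


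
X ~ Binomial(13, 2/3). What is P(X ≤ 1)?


P(X ≤ 1) = Σ P(X=i) for i=0..1
P(X=0) = 1/1594323
P(X=1) = 26/1594323
Sum = 1/59049

P(X ≤ 1) = 1/59049 ≈ 0.00%


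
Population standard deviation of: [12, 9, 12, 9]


Mean = 42/4 = 21/2
  (12-21/2)²=9/4
  (9-21/2)²=9/4
  (12-21/2)²=9/4
  (9-21/2)²=9/4
Σ(x-μ)² = 9
σ² = 9/4

σ = √(9/4) ≈ 1.5000


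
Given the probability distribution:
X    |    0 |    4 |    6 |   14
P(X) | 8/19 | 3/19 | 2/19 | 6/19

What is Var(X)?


E[X] = 108/19
E[X²] = 1296/19
Var(X) = E[X²] - (E[X])² = 1296/19 - 11664/361 = 12960/361

Var(X) = 12960/361 ≈ 35.9003


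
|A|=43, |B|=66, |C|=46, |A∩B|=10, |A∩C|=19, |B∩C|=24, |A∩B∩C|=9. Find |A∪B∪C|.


|A∪B∪C| = 43+66+46-10-19-24+9 = 111

|A∪B∪C| = 111


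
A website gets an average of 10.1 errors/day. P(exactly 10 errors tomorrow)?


Poisson(λ=10.1): P(X=10) = e^(-λ)×λ^k/k!
= e^(-10.1) × 10.1^10 / 10!
≈ 4.107955523e-05 × 11046221254.1 / 3628800 ≈ 0.125048

P(X=10) ≈ 0.125048 ≈ 12.50%


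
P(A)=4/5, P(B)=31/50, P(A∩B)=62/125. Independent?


P(A)×P(B) = 62/125
P(A∩B) = 62/125
Equal ✓ → Independent

Yes, independent


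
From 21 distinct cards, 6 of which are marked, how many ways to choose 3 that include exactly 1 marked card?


Choose 1 of the 6 marked cards and 2 of the other 15 cards:
C(6,1)×C(15,2) = 6×105 = 630

630


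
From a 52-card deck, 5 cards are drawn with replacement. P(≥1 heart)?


P(not a heart) = 39/52 = 3/4
P(none in 5 draws) = (3/4)^5 = 243/1024
P(≥1 heart) = 1 - 243/1024 = 781/1024

P = 781/1024 ≈ 76.27%


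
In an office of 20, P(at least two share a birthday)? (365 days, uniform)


P(all different) = Π(365-i)/365 for i=0..19
= 0.588562
P(match) = 1 - 0.588562 = 0.411438

P ≈ 0.4114 ≈ 41.14%
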